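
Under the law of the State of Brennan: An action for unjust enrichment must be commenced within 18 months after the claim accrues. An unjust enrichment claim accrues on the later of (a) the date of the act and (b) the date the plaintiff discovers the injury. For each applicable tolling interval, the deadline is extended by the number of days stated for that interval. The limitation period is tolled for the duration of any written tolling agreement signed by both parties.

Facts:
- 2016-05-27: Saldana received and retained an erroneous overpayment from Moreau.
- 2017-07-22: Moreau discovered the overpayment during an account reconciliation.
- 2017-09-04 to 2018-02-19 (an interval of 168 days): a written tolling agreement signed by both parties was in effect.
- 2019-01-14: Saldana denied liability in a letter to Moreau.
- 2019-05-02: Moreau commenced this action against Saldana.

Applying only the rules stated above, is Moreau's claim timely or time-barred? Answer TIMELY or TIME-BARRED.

Taking the later of the act (2016-05-27) and discovery (2017-07-22), the claim accrued on 2017-07-22.
18 months from 2017-07-22 is 2019-01-22.
The period was tolled for 168 days by the written tolling agreement (2017-09-04 to 2018-02-19), pushing the deadline to 2019-07-09.
Nothing else in the chronology tolls or restarts the period.
Filing on 2019-05-02 beat the 2019-07-09 deadline — the action is timely.

TIMELY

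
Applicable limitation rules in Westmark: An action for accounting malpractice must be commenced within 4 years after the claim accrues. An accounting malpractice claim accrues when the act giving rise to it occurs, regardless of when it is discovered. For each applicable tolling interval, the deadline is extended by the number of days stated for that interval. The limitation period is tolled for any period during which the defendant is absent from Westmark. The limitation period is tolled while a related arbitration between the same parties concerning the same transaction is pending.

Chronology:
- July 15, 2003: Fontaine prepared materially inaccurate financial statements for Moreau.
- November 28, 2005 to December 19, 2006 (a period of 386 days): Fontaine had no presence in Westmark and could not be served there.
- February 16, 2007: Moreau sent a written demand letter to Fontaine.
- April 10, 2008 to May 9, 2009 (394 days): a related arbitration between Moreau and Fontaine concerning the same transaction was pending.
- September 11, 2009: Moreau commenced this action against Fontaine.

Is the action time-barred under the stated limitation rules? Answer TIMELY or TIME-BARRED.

The claim accrued on July 15, 2003, the date of the act.
4 years from July 15, 2003 is July 15, 2007.
The defendant's absence from the jurisdiction from November 28, 2005 to December 19, 2006 tolled the period for 386 days, extending the deadline to August 4, 2008.
The pending related arbitration from April 10, 2008 to May 9, 2009 tolled the period for 394 days, extending the deadline to September 2, 2009.
None of the other events listed affects the running of the period under the stated rules.
The September 11, 2009 filing falls after the September 2, 2009 deadline; the claim is time-barred.

TIME-BARRED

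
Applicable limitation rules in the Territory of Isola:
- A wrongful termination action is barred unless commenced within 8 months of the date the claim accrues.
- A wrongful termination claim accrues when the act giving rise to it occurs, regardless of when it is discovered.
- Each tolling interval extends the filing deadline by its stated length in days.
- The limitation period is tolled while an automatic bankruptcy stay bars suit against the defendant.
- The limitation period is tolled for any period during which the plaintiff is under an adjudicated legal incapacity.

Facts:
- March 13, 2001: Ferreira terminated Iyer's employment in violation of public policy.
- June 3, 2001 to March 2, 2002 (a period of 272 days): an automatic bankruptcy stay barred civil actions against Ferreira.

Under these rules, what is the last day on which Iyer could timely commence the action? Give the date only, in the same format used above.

August 12, 2002

The limitation period began to run on March 13, 2001.
Adding the 8 months base period to March 13, 2001 gives a deadline of November 13, 2001, before any tolling.
The automatic bankruptcy stay from June 3, 2001 to March 2, 2002 tolled the period for 272 days, extending the deadline to August 12, 2002.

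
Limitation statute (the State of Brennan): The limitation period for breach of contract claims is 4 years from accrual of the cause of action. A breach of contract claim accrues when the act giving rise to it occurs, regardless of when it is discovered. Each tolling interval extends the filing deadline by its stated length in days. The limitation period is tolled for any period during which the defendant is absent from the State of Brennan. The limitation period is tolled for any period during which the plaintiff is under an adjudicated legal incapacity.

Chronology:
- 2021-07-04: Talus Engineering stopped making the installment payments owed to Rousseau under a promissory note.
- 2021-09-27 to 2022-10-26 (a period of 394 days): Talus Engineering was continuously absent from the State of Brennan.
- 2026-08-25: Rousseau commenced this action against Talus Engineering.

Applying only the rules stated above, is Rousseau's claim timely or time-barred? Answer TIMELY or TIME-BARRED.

The cause of action accrued on 2021-07-04, the date of the act.
Adding the 4 years base period to 2021-07-04 gives a deadline of 2025-07-04, before any tolling.
The period was tolled for 394 days by the defendant's absence from the jurisdiction (2021-09-27 to 2022-10-26), pushing the deadline to 2026-08-02.
Filing on 2026-08-25 missed the 2026-08-02 deadline — the action is time-barred.

TIME-BARRED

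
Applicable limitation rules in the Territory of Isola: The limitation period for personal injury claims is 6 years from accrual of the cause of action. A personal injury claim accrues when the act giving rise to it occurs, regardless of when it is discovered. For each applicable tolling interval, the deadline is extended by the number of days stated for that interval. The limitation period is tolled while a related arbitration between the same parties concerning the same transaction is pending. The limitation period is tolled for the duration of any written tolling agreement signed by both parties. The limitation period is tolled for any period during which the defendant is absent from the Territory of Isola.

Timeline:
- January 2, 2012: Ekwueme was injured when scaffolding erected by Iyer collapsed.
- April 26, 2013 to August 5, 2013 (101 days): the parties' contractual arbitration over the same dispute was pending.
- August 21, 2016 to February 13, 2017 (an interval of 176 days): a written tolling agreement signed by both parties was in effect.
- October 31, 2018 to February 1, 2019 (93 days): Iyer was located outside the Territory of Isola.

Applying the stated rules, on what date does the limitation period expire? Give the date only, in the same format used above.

October 6, 2018

The claim accrued on January 2, 2012, when the wrongful act occurred.
The untolled deadline — 6 years after January 2, 2012 — is January 2, 2018.
The pending related arbitration from April 26, 2013 to August 5, 2013 tolled the period for 101 days, extending the deadline to April 13, 2018.
The period was tolled for 176 days by the written tolling agreement (August 21, 2016 to February 13, 2017), pushing the deadline to October 6, 2018.
The defendant's absence from the jurisdiction from October 31, 2018 to February 1, 2019 began after the period had already run on October 6, 2018, so it has no tolling effect.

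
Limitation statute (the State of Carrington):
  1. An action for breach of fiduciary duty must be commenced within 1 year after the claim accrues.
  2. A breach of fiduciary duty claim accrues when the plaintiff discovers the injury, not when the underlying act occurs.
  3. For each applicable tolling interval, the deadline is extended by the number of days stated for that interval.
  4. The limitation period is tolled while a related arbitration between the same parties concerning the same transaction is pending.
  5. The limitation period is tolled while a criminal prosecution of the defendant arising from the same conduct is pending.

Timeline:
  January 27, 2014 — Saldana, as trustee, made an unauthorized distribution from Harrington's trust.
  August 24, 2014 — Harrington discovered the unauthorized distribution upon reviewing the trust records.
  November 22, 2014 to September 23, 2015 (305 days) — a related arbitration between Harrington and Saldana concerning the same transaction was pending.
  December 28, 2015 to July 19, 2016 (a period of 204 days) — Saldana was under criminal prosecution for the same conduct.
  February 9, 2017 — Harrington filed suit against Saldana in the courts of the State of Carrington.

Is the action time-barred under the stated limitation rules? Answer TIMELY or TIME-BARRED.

TIME-BARRED

Accrual is tied to discovery, so the period began on August 24, 2014 rather than on January 27, 2014 when the act occurred.
Adding the 1 year base period to August 24, 2014 gives a deadline of August 24, 2015, before any tolling.
The pending related arbitration from November 22, 2014 to September 23, 2015 tolled the period for 305 days, extending the deadline to June 24, 2016.
The period was tolled for 204 days by the pending criminal prosecution (December 28, 2015 to July 19, 2016), pushing the deadline to January 14, 2017.
Filing on February 9, 2017 missed the January 14, 2017 deadline — the action is time-barred.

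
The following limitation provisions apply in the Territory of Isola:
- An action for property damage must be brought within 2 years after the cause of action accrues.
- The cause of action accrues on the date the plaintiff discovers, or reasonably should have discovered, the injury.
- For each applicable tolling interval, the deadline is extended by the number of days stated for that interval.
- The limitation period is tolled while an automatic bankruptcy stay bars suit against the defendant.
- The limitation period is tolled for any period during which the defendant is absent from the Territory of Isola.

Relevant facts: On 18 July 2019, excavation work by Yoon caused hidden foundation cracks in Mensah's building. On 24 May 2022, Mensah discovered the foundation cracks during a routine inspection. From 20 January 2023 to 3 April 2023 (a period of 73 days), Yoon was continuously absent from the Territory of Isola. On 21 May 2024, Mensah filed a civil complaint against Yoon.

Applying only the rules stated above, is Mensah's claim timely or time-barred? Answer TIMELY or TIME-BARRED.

TIMELY

The claim did not accrue until Mensah discovered the injury on 24 May 2022; the 18 July 2019 act date does not start the clock under the stated rule.
The untolled deadline — 2 years after 24 May 2022 — is 24 May 2024.
The defendant's absence from the jurisdiction from 20 January 2023 to 3 April 2023 tolled the period for 73 days, extending the deadline to 5 August 2024.
The 21 May 2024 filing precedes the 5 August 2024 deadline; the claim is timely.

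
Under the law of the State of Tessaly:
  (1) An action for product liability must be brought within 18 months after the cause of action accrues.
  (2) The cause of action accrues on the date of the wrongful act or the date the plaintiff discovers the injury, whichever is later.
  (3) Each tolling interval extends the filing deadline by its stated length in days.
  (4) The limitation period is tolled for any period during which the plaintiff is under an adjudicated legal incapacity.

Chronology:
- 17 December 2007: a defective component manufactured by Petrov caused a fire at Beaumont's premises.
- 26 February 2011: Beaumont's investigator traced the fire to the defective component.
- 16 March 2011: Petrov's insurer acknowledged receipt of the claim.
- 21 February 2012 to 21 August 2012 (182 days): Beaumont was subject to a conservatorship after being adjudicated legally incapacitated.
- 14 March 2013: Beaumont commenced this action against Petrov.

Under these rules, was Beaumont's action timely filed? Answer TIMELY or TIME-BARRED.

TIME-BARRED

Because discovery on 26 February 2011 post-dates the 17 December 2007 act, accrual under the later-of rule falls on 26 February 2011.
18 months from 26 February 2011 is 26 August 2012.
The period was tolled for 182 days by the plaintiff's legal incapacity (21 February 2012 to 21 August 2012), pushing the deadline to 24 February 2013.
None of the other events listed affects the running of the period under the stated rules.
Beaumont filed on 14 March 2013, after the 24 February 2013 deadline, so the action is time-barred.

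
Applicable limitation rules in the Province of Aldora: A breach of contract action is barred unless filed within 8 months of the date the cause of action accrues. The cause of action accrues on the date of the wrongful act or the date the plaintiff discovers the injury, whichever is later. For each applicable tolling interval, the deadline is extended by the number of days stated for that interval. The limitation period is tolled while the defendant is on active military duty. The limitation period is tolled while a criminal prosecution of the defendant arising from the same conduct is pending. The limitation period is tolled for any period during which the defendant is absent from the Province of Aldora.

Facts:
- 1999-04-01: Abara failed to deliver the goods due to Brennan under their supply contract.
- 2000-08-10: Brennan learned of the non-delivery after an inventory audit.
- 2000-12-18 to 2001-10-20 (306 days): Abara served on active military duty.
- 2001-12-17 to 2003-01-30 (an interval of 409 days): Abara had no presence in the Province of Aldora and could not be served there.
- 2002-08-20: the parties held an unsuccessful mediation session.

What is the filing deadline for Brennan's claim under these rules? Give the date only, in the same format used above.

Because discovery on 2000-08-10 post-dates the 1999-04-01 act, accrual under the later-of rule falls on 2000-08-10.
The untolled deadline — 8 months after 2000-08-10 — is 2001-04-10.
Because the defendant's active military service ran from 2000-12-18 to 2001-10-20, the deadline is extended by 306 days to 2002-02-10.
The period was tolled for 409 days by the defendant's absence from the jurisdiction (2001-12-17 to 2003-01-30), pushing the deadline to 2003-03-26.
Nothing else in the chronology tolls or restarts the period.

2003-03-26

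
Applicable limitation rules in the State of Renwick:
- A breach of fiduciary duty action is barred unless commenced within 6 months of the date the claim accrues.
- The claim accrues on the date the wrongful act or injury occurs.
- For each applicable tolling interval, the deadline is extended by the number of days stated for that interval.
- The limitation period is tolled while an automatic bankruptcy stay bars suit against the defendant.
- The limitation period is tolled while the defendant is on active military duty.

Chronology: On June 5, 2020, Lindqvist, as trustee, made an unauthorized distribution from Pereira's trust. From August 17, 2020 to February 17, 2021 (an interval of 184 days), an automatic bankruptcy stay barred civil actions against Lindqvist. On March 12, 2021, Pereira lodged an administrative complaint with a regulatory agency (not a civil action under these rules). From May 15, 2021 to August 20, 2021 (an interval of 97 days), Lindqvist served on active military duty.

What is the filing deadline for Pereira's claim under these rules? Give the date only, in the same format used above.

The claim accrued on June 5, 2020, when the wrongful act occurred.
Adding the 6 months base period to June 5, 2020 gives a deadline of December 5, 2020, before any tolling.
The automatic bankruptcy stay from August 17, 2020 to February 17, 2021 tolled the period for 184 days, extending the deadline to June 7, 2021.
The defendant's active military service from May 15, 2021 to August 20, 2021 tolled the period for 97 days, extending the deadline to September 12, 2021.
The other events in the timeline have no effect on the limitation period under the stated rules.

September 12, 2021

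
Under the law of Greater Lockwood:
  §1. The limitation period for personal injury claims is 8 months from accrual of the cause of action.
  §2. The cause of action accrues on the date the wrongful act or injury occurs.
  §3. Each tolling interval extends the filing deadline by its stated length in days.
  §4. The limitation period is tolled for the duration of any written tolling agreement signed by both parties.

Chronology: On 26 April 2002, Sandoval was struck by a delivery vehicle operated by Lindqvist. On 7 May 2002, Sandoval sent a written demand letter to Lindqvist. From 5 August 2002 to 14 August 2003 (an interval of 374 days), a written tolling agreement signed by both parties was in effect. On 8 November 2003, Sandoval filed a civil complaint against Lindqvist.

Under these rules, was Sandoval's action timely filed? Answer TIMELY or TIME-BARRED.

TIMELY

The cause of action accrued on 26 April 2002, the date of the act.
The untolled deadline — 8 months after 26 April 2002 — is 26 December 2002.
The period was tolled for 374 days by the written tolling agreement (5 August 2002 to 14 August 2003), pushing the deadline to 4 January 2004.
None of the other events listed affects the running of the period under the stated rules.
Filing on 8 November 2003 beat the 4 January 2004 deadline — the action is timely.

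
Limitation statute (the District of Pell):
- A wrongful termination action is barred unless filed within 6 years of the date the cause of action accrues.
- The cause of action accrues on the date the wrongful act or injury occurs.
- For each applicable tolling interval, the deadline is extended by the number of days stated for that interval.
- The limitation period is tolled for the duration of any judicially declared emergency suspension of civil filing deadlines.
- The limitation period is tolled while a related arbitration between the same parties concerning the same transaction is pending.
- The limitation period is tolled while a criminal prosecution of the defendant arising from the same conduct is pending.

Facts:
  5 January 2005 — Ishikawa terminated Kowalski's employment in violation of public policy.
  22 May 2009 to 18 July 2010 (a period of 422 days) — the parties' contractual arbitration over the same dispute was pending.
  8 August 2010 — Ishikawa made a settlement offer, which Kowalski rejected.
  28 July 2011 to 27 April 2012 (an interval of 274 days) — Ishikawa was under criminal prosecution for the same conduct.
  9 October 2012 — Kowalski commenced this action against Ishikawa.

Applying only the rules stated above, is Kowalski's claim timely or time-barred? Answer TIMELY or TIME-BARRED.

The cause of action accrued on 5 January 2005, the date of the act.
The untolled deadline — 6 years after 5 January 2005 — is 5 January 2011.
The period was tolled for 422 days by the pending related arbitration (22 May 2009 to 18 July 2010), pushing the deadline to 2 March 2012.
The pending criminal prosecution from 28 July 2011 to 27 April 2012 tolled the period for 274 days, extending the deadline to 1 December 2012.
None of the other events listed affects the running of the period under the stated rules.
Kowalski filed on 9 October 2012, before the 1 December 2012 deadline, so the action is timely.

TIMELY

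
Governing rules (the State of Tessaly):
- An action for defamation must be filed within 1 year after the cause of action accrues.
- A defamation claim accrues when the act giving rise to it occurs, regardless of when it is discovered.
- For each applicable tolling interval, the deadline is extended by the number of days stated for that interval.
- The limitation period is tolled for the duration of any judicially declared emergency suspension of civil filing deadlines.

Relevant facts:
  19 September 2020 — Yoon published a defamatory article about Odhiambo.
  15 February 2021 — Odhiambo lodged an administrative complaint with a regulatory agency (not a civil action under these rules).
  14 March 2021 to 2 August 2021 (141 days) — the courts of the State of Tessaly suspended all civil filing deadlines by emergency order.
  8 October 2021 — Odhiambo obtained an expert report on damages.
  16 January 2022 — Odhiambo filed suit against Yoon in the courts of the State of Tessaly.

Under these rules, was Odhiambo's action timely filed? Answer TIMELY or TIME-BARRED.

TIMELY

The cause of action accrued on 19 September 2020, the date of the act.
1 year from 19 September 2020 is 19 September 2021.
Because the emergency suspension of filing deadlines ran from 14 March 2021 to 2 August 2021, the deadline is extended by 141 days to 7 February 2022.
The other events in the timeline have no effect on the limitation period under the stated rules.
The 16 January 2022 filing precedes the 7 February 2022 deadline; the claim is timely.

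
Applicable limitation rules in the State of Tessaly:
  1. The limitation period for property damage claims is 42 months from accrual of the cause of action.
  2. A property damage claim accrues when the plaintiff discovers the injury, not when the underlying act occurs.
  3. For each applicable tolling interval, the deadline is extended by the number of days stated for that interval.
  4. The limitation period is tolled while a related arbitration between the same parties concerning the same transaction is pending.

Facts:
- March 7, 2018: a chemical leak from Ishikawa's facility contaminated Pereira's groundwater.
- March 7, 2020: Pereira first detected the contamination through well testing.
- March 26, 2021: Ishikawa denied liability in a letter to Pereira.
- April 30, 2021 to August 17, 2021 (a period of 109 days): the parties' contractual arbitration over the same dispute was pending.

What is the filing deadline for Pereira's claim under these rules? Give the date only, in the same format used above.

December 25, 2023

Under the discovery rule, the claim accrued on March 7, 2020, when Pereira discovered the injury — not on the March 7, 2018 date of the underlying act.
Adding the 42 months base period to March 7, 2020 gives a deadline of September 7, 2023, before any tolling.
The pending related arbitration from April 30, 2021 to August 17, 2021 tolled the period for 109 days, extending the deadline to December 25, 2023.
The other events in the timeline have no effect on the limitation period under the stated rules.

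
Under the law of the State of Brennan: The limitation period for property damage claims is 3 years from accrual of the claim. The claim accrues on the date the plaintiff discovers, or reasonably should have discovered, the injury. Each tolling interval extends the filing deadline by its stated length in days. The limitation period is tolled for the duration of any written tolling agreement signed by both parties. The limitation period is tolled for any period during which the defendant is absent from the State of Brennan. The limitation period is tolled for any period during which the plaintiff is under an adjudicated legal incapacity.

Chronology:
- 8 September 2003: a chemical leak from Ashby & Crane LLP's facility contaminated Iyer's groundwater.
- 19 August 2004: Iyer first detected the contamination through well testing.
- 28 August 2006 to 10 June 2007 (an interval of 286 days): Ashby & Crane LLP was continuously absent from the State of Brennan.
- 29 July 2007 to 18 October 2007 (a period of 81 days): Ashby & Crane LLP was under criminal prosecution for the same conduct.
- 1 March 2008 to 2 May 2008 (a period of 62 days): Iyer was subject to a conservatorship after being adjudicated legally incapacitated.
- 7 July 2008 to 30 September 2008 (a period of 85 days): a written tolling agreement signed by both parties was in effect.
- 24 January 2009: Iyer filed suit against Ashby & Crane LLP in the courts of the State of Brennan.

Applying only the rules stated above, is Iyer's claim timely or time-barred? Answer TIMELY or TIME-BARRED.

TIME-BARRED

Under the discovery rule, the claim accrued on 19 August 2004, when Iyer discovered the injury — not on the 8 September 2003 date of the underlying act.
The untolled deadline — 3 years after 19 August 2004 — is 19 August 2007.
The defendant's absence from the jurisdiction from 28 August 2006 to 10 June 2007 tolled the period for 286 days, extending the deadline to 31 May 2008.
The period was tolled for 62 days by the plaintiff's legal incapacity (1 March 2008 to 2 May 2008), pushing the deadline to 1 August 2008.
The written tolling agreement from 7 July 2008 to 30 September 2008 tolled the period for 85 days, extending the deadline to 25 October 2008.
The pending criminal prosecution from 29 July 2007 to 18 October 2007 does not toll the period, because no stated rule makes a criminal prosecution a tolling event.
The 24 January 2009 filing falls after the 25 October 2008 deadline; the claim is time-barred.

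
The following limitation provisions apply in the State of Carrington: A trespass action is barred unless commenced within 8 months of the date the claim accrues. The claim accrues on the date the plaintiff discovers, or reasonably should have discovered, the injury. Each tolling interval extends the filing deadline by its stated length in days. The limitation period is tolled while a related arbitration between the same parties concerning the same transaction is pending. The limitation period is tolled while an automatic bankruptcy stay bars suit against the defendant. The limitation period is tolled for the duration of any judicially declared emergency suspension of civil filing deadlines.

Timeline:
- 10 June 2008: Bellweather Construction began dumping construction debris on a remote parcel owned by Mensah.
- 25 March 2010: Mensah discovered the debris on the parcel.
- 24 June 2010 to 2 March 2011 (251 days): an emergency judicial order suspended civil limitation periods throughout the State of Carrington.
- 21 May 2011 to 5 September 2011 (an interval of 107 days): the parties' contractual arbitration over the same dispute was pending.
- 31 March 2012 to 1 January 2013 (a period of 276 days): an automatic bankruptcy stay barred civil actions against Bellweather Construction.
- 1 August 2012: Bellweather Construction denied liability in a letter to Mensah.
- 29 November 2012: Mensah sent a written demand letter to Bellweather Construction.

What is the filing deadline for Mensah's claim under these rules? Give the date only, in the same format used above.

18 November 2011

Accrual is tied to discovery, so the period began on 25 March 2010 rather than on 10 June 2008 when the act occurred.
8 months from 25 March 2010 is 25 November 2010.
The period was tolled for 251 days by the emergency suspension of filing deadlines (24 June 2010 to 2 March 2011), pushing the deadline to 3 August 2011.
Because the pending related arbitration ran from 21 May 2011 to 5 September 2011, the deadline is extended by 107 days to 18 November 2011.
The automatic bankruptcy stay starting 31 March 2012 came too late — the period had run on 18 November 2011 — and so does not extend the deadline.
The other events in the timeline have no effect on the limitation period under the stated rules.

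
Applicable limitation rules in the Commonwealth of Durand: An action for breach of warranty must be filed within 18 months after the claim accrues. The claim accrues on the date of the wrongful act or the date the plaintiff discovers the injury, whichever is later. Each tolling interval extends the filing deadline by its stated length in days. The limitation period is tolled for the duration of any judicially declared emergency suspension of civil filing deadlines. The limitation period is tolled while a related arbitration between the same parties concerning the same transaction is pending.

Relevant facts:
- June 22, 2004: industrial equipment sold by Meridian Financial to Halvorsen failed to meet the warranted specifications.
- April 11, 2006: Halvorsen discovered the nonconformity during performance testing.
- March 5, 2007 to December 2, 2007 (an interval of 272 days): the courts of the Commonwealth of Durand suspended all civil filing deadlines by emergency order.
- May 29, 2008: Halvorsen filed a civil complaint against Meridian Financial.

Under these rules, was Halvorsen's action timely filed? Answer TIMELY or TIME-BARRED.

TIMELY

Because discovery on April 11, 2006 post-dates the June 22, 2004 act, accrual under the later-of rule falls on April 11, 2006.
Adding the 18 months base period to April 11, 2006 gives a deadline of October 11, 2007, before any tolling.
The period was tolled for 272 days by the emergency suspension of filing deadlines (March 5, 2007 to December 2, 2007), pushing the deadline to July 9, 2008.
The May 29, 2008 filing precedes the July 9, 2008 deadline; the claim is timely.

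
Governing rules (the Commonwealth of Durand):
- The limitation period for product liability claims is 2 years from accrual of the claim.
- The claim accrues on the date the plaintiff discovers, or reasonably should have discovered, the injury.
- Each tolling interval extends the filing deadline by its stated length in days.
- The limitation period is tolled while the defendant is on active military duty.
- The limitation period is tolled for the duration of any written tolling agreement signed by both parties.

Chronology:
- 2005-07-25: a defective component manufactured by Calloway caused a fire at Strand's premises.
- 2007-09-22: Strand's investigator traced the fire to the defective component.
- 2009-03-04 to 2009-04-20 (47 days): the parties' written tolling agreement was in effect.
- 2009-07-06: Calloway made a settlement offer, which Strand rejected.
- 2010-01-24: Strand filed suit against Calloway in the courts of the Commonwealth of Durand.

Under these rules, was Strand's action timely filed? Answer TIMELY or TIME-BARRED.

TIME-BARRED

Under the discovery rule, the claim accrued on 2007-09-22, when Strand discovered the injury — not on the 2005-07-25 date of the underlying act.
2 years from 2007-09-22 is 2009-09-22.
Because the written tolling agreement ran from 2009-03-04 to 2009-04-20, the deadline is extended by 47 days to 2009-11-08.
The other events in the timeline have no effect on the limitation period under the stated rules.
The 2010-01-24 filing falls after the 2009-11-08 deadline; the claim is time-barred.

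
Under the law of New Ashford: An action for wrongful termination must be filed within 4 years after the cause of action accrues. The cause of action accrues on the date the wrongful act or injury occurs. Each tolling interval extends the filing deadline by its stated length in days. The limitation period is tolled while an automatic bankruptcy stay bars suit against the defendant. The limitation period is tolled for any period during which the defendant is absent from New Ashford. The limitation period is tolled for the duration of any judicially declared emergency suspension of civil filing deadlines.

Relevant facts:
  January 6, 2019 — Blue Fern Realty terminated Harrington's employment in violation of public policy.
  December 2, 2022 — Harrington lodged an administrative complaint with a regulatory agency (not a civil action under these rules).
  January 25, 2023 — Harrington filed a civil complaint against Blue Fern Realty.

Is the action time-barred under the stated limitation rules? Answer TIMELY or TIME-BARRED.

The cause of action accrued on January 6, 2019, the date of the act.
Adding the 4 years base period to January 6, 2019 gives a deadline of January 6, 2023, before any tolling.
The other events in the timeline have no effect on the limitation period under the stated rules.
Harrington filed on January 25, 2023, after the January 6, 2023 deadline, so the action is time-barred.

TIME-BARRED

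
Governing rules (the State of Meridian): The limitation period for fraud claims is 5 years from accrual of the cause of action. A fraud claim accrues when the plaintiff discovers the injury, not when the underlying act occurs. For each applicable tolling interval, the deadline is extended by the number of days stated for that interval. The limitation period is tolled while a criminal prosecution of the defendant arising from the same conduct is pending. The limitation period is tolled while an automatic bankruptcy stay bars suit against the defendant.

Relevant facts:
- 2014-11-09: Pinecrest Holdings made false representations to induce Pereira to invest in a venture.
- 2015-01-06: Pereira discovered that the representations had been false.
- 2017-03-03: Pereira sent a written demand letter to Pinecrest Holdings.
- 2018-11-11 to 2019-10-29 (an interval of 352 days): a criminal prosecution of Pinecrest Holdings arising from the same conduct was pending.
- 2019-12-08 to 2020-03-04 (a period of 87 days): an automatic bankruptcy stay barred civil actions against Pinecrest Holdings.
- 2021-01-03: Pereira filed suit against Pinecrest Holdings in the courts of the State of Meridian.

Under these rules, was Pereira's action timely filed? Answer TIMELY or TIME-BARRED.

TIMELY

Under the discovery rule, the claim accrued on 2015-01-06, when Pereira discovered the injury — not on the 2014-11-09 date of the underlying act.
The untolled deadline — 5 years after 2015-01-06 — is 2020-01-06.
Because the pending criminal prosecution ran from 2018-11-11 to 2019-10-29, the deadline is extended by 352 days to 2020-12-23.
The automatic bankruptcy stay from 2019-12-08 to 2020-03-04 tolled the period for 87 days, extending the deadline to 2021-03-20.
The other events in the timeline have no effect on the limitation period under the stated rules.
Pereira filed on 2021-01-03, before the 2021-03-20 deadline, so the action is timely.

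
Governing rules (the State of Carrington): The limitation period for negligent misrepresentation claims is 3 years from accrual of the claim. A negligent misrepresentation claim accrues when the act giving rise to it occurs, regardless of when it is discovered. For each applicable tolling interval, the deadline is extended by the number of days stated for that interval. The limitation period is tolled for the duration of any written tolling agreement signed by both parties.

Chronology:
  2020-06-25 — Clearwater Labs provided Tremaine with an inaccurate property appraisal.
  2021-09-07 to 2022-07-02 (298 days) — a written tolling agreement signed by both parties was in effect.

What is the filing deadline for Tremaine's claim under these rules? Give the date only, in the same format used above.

The claim accrued on 2020-06-25, the date of the act.
3 years from 2020-06-25 is 2023-06-25.
Because the written tolling agreement ran from 2021-09-07 to 2022-07-02, the deadline is extended by 298 days to 2024-04-18.

2024-04-18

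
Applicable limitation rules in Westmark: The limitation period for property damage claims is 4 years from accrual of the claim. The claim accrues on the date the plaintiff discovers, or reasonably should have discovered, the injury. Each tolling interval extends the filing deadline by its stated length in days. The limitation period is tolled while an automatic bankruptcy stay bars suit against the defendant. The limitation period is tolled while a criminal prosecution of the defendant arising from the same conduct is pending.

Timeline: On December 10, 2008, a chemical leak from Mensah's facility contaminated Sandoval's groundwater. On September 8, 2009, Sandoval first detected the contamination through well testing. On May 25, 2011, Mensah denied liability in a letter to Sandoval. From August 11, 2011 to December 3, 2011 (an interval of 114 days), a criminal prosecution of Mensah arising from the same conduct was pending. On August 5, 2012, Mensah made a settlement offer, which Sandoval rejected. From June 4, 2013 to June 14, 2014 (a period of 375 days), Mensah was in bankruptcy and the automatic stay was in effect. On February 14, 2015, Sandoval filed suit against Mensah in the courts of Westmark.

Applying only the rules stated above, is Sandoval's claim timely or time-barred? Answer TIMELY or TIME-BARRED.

TIME-BARRED

Under the discovery rule, the claim accrued on September 8, 2009, when Sandoval discovered the injury — not on the December 10, 2008 date of the underlying act.
The untolled deadline — 4 years after September 8, 2009 — is September 8, 2013.
The pending criminal prosecution from August 11, 2011 to December 3, 2011 tolled the period for 114 days, extending the deadline to December 31, 2013.
The automatic bankruptcy stay from June 4, 2013 to June 14, 2014 tolled the period for 375 days, extending the deadline to January 10, 2015.
Nothing else in the chronology tolls or restarts the period.
Sandoval filed on February 14, 2015, after the January 10, 2015 deadline, so the action is time-barred.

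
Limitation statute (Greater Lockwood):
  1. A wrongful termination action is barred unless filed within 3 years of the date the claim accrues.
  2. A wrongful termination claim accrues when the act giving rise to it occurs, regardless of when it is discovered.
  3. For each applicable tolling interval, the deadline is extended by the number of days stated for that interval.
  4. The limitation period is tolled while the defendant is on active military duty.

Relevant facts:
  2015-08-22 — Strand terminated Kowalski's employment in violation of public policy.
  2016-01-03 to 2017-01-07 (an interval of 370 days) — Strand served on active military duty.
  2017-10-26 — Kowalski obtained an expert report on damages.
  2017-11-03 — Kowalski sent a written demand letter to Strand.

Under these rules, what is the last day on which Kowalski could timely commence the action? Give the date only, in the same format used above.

2019-08-27

The claim accrued on 2015-08-22, when the wrongful act occurred.
Adding the 3 years base period to 2015-08-22 gives a deadline of 2018-08-22, before any tolling.
The defendant's active military service from 2016-01-03 to 2017-01-07 tolled the period for 370 days, extending the deadline to 2019-08-27.
Nothing else in the chronology tolls or restarts the period.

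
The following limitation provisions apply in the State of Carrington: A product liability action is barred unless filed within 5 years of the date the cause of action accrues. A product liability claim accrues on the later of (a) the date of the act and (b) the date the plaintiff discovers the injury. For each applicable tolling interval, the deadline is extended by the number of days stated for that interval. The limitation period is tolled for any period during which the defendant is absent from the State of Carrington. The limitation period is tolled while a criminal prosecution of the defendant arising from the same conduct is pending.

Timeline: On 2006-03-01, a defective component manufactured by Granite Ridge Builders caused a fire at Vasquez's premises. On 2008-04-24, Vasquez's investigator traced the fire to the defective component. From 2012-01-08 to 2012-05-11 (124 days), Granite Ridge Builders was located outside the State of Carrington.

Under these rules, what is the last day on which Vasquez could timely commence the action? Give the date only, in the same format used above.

2013-08-26

The claim accrued on 2008-04-24 — the later of the 2006-03-01 act and the 2008-04-24 discovery.
The untolled deadline — 5 years after 2008-04-24 — is 2013-04-24.
The period was tolled for 124 days by the defendant's absence from the jurisdiction (2012-01-08 to 2012-05-11), pushing the deadline to 2013-08-26.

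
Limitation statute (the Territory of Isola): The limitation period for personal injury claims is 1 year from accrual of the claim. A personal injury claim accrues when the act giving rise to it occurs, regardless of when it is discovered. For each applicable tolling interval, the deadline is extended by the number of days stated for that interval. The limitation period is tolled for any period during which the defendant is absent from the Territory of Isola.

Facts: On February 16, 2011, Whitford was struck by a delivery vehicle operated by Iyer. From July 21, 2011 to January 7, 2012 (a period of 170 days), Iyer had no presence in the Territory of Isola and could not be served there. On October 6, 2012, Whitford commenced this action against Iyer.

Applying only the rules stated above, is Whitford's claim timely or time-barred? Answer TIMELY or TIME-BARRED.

The claim accrued on February 16, 2011, when the wrongful act occurred.
1 year from February 16, 2011 is February 16, 2012.
The period was tolled for 170 days by the defendant's absence from the jurisdiction (July 21, 2011 to January 7, 2012), pushing the deadline to August 4, 2012.
Filing on October 6, 2012 missed the August 4, 2012 deadline — the action is time-barred.

TIME-BARRED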